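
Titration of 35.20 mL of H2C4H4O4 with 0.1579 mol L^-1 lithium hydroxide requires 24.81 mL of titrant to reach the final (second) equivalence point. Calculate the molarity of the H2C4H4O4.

0.0556 M

n(LiOH) = 0.1579 x 0.02481 = 0.003917 mol.
At the final (second) equivalence point, 2 mol OH^- react per mol H2C4H4O4, so n(H2C4H4O4) = 0.003917 / 2 = 0.001959 mol.
[H2C4H4O4] = 0.001959 / 0.03520 L = 0.0556 M.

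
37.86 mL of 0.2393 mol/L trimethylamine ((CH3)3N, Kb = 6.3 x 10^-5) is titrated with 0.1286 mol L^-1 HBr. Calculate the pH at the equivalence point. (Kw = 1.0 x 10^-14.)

5.44

n((CH3)3N) = 0.2393 x 0.03786 = 0.009060 mol; V(HBr) at equivalence = 0.009060/0.1286 = 0.07045 L.
At equivalence the base is fully converted to (CH3)3NH+; total volume = 0.1083 L, so [(CH3)3NH+] = 0.009060/0.1083 = 0.08365 M.
Ka((CH3)3NH+) = Kw/Kb = 1.0e-14 / 6.3 x 10^-5 = 1.59e-10.
[H^+] = sqrt(Ka x [(CH3)3NH+]) = sqrt(1.59e-10 x 0.08365) = 3.64e-6 M.
pH = -log(3.64e-6) = 5.44.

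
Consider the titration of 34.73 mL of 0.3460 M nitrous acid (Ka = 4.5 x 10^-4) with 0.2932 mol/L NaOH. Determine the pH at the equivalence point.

n(HNO2) = 0.3460 x 0.03473 = 0.01202 mol; V(NaOH) at equivalence = 0.01202/0.2932 = 0.04098 L.
At equivalence all the acid is converted to NO2-; total volume = 0.03473 + 0.04098 = 0.07571 L, so [NO2-] = 0.01202/0.07571 = 0.1587 M.
Kb = Kw/Ka = 1.0e-14 / 4.5 x 10^-4 = 2.22e-11.
[OH^-] = sqrt(Kb x [NO2-]) = sqrt(2.22e-11 x 0.1587) = 1.88e-6 M.
pOH = 5.73, so pH = 14.00 - 5.73 = 8.27.

8.27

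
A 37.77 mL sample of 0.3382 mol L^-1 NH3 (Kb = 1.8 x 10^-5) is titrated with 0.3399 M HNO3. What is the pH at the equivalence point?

n(NH3) = 0.3382 x 0.03777 = 0.01277 mol; V(HNO3) at equivalence = 0.01277/0.3399 = 0.03758 L.
At equivalence the base is fully converted to NH4+; total volume = 0.07535 L, so [NH4+] = 0.01277/0.07535 = 0.1695 M.
Ka(NH4+) = Kw/Kb = 1.0e-14 / 1.8 x 10^-5 = 5.56e-10.
[H^+] = sqrt(Ka x [NH4+]) = sqrt(5.56e-10 x 0.1695) = 9.70e-6 M.
pH = -log(9.70e-6) = 5.01.

5.01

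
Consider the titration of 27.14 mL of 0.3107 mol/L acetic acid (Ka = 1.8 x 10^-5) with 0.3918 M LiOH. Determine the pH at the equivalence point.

8.99

n(CH3COOH) = 0.3107 x 0.02714 = 0.008432 mol; V(LiOH) at equivalence = 0.008432/0.3918 = 0.02152 L.
At equivalence all the acid is converted to CH3COO-; total volume = 0.02714 + 0.02152 = 0.04866 L, so [CH3COO-] = 0.008432/0.04866 = 0.1733 M.
Kb = Kw/Ka = 1.0e-14 / 1.8 x 10^-5 = 5.56e-10.
[OH^-] = sqrt(Kb x [CH3COO-]) = sqrt(5.56e-10 x 0.1733) = 9.81e-6 M.
pOH = 5.01, so pH = 14.00 - 5.01 = 8.99.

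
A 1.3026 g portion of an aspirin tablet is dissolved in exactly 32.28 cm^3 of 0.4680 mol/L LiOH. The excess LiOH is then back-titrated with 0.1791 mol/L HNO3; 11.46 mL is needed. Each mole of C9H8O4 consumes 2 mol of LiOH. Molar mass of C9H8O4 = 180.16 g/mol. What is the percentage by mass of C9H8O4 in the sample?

Total n(LiOH) added = 0.4680 x 0.03228 = 0.01511 mol.
n(HNO3) used = 0.1791 x 0.01146 = 0.002052 mol, which equals the excess n(LiOH).
So n(LiOH) consumed by the sample = 0.01511 - 0.002052 = 0.01305 mol.
n(C9H8O4) = 0.01305 / 2 = 0.006527 mol.
mass C9H8O4 = 0.006527 x 180.16 = 1.176 g, so %C9H8O4 = 1.176/1.3026 x 100 = 90.3%.

90.3%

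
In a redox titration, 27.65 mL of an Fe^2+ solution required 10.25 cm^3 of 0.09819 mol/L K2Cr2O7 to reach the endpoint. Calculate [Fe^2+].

0.218 M

n(K2Cr2O7) = 0.09819 x 0.01025 = 0.001006 mol.
From the balanced equation, 1 mol K2Cr2O7 reacts with 6 mol Fe^2+, so n(Fe^2+) = 0.001006 x 6/1 = 0.006039 mol.
[Fe^2+] = 0.006039 / 0.02765 L = 0.218 M.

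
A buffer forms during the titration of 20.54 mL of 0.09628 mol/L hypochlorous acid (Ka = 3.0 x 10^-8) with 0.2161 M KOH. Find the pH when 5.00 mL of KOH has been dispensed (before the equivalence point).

7.60

Initial n(HClO) = 0.09628 x 0.02054 = 0.001978 mol.
n(KOH) added = 0.2161 x 0.005000 = 0.001081 mol, converting that many moles of HClO to ClO-.
Remaining n(HClO) = 0.0008971 mol; n(ClO-) = 0.001081 mol.
By Henderson-Hasselbalch, pH = pKa + log([A^-]/[HA]) = 7.52 + log(0.001081/0.0008971) = 7.52 + (+0.08) = 7.60.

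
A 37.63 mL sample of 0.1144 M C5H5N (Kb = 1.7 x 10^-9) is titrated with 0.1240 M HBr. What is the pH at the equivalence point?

n(C5H5N) = 0.1144 x 0.03763 = 0.004305 mol; V(HBr) at equivalence = 0.004305/0.1240 = 0.03472 L.
At equivalence the base is fully converted to C5H5NH+; total volume = 0.07235 L, so [C5H5NH+] = 0.004305/0.07235 = 0.05950 M.
Ka(C5H5NH+) = Kw/Kb = 1.0e-14 / 1.7 x 10^-9 = 5.88e-6.
[H^+] = sqrt(Ka x [C5H5NH+]) = sqrt(5.88e-6 x 0.05950) = 0.000592 M.
pH = -log(0.000592) = 3.23.

3.23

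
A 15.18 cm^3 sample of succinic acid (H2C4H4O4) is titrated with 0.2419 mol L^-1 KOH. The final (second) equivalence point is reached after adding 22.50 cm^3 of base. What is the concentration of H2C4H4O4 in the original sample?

0.179 M

n(KOH) = 0.2419 x 0.02250 = 0.005443 mol.
At the final (second) equivalence point, 2 mol OH^- react per mol H2C4H4O4, so n(H2C4H4O4) = 0.005443 / 2 = 0.002721 mol.
[H2C4H4O4] = 0.002721 / 0.01518 L = 0.179 M.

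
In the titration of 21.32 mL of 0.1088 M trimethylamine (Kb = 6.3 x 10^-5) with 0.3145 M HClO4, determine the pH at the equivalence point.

5.45

n((CH3)3N) = 0.1088 x 0.02132 = 0.002320 mol; V(HClO4) at equivalence = 0.002320/0.3145 = 0.007376 L.
At equivalence the base is fully converted to (CH3)3NH+; total volume = 0.02870 L, so [(CH3)3NH+] = 0.002320/0.02870 = 0.08084 M.
Ka((CH3)3NH+) = Kw/Kb = 1.0e-14 / 6.3 x 10^-5 = 1.59e-10.
[H^+] = sqrt(Ka x [(CH3)3NH+]) = sqrt(1.59e-10 x 0.08084) = 3.58e-6 M.
pH = -log(3.58e-6) = 5.45.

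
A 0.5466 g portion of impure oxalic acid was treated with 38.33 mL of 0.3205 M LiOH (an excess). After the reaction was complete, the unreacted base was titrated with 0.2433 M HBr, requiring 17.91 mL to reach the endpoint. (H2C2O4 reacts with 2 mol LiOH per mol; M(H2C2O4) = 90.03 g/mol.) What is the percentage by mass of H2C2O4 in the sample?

65.3%

Total n(LiOH) added = 0.3205 x 0.03833 = 0.01228 mol.
n(HBr) used = 0.2433 x 0.01791 = 0.004358 mol, which equals the excess n(LiOH).
So n(LiOH) consumed by the sample = 0.01228 - 0.004358 = 0.007927 mol.
n(H2C2O4) = 0.007927 / 2 = 0.003964 mol.
mass H2C2O4 = 0.003964 x 90.03 = 0.3568 g, so %H2C2O4 = 0.3568/0.5466 x 100 = 65.3%.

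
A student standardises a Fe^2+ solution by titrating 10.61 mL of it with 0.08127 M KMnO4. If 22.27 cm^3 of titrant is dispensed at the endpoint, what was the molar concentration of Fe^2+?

0.853 M

n(KMnO4) = 0.08127 x 0.02227 = 0.001810 mol.
From the balanced equation, 1 mol KMnO4 reacts with 5 mol Fe^2+, so n(Fe^2+) = 0.001810 x 5/1 = 0.009049 mol.
[Fe^2+] = 0.009049 / 0.01061 L = 0.853 M.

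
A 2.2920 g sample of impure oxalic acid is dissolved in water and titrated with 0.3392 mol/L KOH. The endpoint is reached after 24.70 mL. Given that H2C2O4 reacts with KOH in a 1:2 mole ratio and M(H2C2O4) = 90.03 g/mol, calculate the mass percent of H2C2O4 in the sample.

16.5%

n(KOH) = 0.3392 x 0.02470 = 0.008378 mol.
n(H2C2O4) = 0.008378 / 2 = 0.004189 mol.
mass of H2C2O4 = 0.004189 x 90.03 = 0.3771 g.
% purity = 0.3771 / 2.2920 x 100 = 16.5%.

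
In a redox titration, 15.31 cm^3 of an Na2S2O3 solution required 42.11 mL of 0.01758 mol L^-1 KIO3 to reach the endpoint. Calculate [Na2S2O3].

n(KIO3) = 0.01758 x 0.04211 = 0.0007403 mol.
From the balanced equation, 1 mol KIO3 reacts with 6 mol Na2S2O3, so n(Na2S2O3) = 0.0007403 x 6/1 = 0.004442 mol.
[Na2S2O3] = 0.004442 / 0.01531 L = 0.290 M.

0.290 M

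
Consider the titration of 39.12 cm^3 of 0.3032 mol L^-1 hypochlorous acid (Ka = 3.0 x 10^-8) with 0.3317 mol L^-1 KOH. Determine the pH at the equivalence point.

n(HClO) = 0.3032 x 0.03912 = 0.01186 mol; V(KOH) at equivalence = 0.01186/0.3317 = 0.03576 L.
At equivalence all the acid is converted to ClO-; total volume = 0.03912 + 0.03576 = 0.07488 L, so [ClO-] = 0.01186/0.07488 = 0.1584 M.
Kb = Kw/Ka = 1.0e-14 / 3.0 x 10^-8 = 3.33e-7.
[OH^-] = sqrt(Kb x [ClO-]) = sqrt(3.33e-7 x 0.1584) = 0.000230 M.
pOH = 3.64, so pH = 14.00 - 3.64 = 10.36.

10.36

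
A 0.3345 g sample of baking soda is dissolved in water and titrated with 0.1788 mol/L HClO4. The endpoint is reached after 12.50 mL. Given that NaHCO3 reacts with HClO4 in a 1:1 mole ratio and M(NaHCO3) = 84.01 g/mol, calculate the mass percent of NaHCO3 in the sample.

n(HClO4) = 0.1788 x 0.01250 = 0.002235 mol.
n(NaHCO3) = 0.002235 / 1 = 0.002235 mol.
mass of NaHCO3 = 0.002235 x 84.01 = 0.1878 g.
% purity = 0.1878 / 0.3345 x 100 = 56.1%.

56.1%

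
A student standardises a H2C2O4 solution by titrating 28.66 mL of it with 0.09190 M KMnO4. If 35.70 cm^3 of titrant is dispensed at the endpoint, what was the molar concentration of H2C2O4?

0.286 M

n(KMnO4) = 0.09190 x 0.03570 = 0.003281 mol.
From the balanced equation, 2 mol KMnO4 reacts with 5 mol H2C2O4, so n(H2C2O4) = 0.003281 x 5/2 = 0.008202 mol.
[H2C2O4] = 0.008202 / 0.02866 L = 0.286 M.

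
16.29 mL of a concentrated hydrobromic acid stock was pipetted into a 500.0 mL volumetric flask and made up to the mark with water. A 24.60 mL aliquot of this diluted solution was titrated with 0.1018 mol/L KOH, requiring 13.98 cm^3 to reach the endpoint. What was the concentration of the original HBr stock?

1.78 M

n(KOH) = 0.1018 x 0.01398 = 0.001423 mol.
n(HBr) in the aliquot = 0.001423 mol.
[diluted HBr] = 0.001423 / 0.02460 = 0.05785 M.
Dilution factor = 500.0/16.29 = 30.69, so [stock] = 0.05785 x 30.69 = 1.78 M.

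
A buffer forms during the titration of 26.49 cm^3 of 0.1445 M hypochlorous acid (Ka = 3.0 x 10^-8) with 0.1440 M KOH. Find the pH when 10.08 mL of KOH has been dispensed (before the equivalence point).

Initial n(HClO) = 0.1445 x 0.02649 = 0.003828 mol.
n(KOH) added = 0.1440 x 0.01008 = 0.001452 mol, converting that many moles of HClO to ClO-.
Remaining n(HClO) = 0.002376 mol; n(ClO-) = 0.001452 mol.
By Henderson-Hasselbalch, pH = pKa + log([A^-]/[HA]) = 7.52 + log(0.001452/0.002376) = 7.52 + (-0.21) = 7.31.

7.31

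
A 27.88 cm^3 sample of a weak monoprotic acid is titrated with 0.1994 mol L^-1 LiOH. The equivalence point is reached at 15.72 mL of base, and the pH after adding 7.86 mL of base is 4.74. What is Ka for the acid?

1.8 x 10^-5

7.86 mL is half of the equivalence volume, so this is the half-equivalence point where [HA] = [A^-].
At half-equivalence pH = pKa, so pKa = 4.74.
Ka = 10^(-4.74) = 1.8 x 10^-5.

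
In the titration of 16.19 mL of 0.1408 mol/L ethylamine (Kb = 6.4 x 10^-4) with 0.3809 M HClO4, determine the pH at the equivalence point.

n(C2H5NH2) = 0.1408 x 0.01619 = 0.002280 mol; V(HClO4) at equivalence = 0.002280/0.3809 = 0.005985 L.
At equivalence the base is fully converted to C2H5NH3+; total volume = 0.02217 L, so [C2H5NH3+] = 0.002280/0.02217 = 0.1028 M.
Ka(C2H5NH3+) = Kw/Kb = 1.0e-14 / 6.4 x 10^-4 = 1.56e-11.
[H^+] = sqrt(Ka x [C2H5NH3+]) = sqrt(1.56e-11 x 0.1028) = 1.27e-6 M.
pH = -log(1.27e-6) = 5.90.

5.90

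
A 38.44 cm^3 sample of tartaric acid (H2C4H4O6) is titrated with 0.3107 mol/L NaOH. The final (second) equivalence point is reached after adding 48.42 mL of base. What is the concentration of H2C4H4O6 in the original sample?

n(NaOH) = 0.3107 x 0.04842 = 0.01504 mol.
At the final (second) equivalence point, 2 mol OH^- react per mol H2C4H4O6, so n(H2C4H4O6) = 0.01504 / 2 = 0.007522 mol.
[H2C4H4O6] = 0.007522 / 0.03844 L = 0.196 M.

0.196 M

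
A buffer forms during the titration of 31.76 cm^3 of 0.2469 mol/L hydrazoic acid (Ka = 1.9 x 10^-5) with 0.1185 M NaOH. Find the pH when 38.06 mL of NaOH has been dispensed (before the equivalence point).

Initial n(HN3) = 0.2469 x 0.03176 = 0.007842 mol.
n(NaOH) added = 0.1185 x 0.03806 = 0.004510 mol, converting that many moles of HN3 to N3-.
Remaining n(HN3) = 0.003331 mol; n(N3-) = 0.004510 mol.
By Henderson-Hasselbalch, pH = pKa + log([A^-]/[HA]) = 4.72 + log(0.004510/0.003331) = 4.72 + (+0.13) = 4.85.

4.85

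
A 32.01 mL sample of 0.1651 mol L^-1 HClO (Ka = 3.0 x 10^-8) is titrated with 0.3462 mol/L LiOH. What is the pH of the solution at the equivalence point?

10.29

n(HClO) = 0.1651 x 0.03201 = 0.005285 mol; V(LiOH) at equivalence = 0.005285/0.3462 = 0.01527 L.
At equivalence all the acid is converted to ClO-; total volume = 0.03201 + 0.01527 = 0.04728 L, so [ClO-] = 0.005285/0.04728 = 0.1118 M.
Kb = Kw/Ka = 1.0e-14 / 3.0 x 10^-8 = 3.33e-7.
[OH^-] = sqrt(Kb x [ClO-]) = sqrt(3.33e-7 x 0.1118) = 0.000193 M.
pOH = 3.71, so pH = 14.00 - 3.71 = 10.29.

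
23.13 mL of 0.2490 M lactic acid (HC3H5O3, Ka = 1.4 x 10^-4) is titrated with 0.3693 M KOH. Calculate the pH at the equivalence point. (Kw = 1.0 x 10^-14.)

n(HC3H5O3) = 0.2490 x 0.02313 = 0.005759 mol; V(KOH) at equivalence = 0.005759/0.3693 = 0.01560 L.
At equivalence all the acid is converted to C3H5O3-; total volume = 0.02313 + 0.01560 = 0.03873 L, so [C3H5O3-] = 0.005759/0.03873 = 0.1487 M.
Kb = Kw/Ka = 1.0e-14 / 1.4 x 10^-4 = 7.14e-11.
[OH^-] = sqrt(Kb x [C3H5O3-]) = sqrt(7.14e-11 x 0.1487) = 3.26e-6 M.
pOH = 5.49, so pH = 14.00 - 5.49 = 8.51.

8.51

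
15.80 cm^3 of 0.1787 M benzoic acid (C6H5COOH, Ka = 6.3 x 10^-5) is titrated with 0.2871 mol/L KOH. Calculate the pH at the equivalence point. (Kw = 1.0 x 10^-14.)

8.62

n(C6H5COOH) = 0.1787 x 0.01580 = 0.002823 mol; V(KOH) at equivalence = 0.002823/0.2871 = 0.009834 L.
At equivalence all the acid is converted to C6H5COO-; total volume = 0.01580 + 0.009834 = 0.02563 L, so [C6H5COO-] = 0.002823/0.02563 = 0.1101 M.
Kb = Kw/Ka = 1.0e-14 / 6.3 x 10^-5 = 1.59e-10.
[OH^-] = sqrt(Kb x [C6H5COO-]) = sqrt(1.59e-10 x 0.1101) = 4.18e-6 M.
pOH = 5.38, so pH = 14.00 - 5.38 = 8.62.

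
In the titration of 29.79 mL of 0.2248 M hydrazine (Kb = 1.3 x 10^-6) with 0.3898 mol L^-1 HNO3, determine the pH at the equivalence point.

n(N2H4) = 0.2248 x 0.02979 = 0.006697 mol; V(HNO3) at equivalence = 0.006697/0.3898 = 0.01718 L.
At equivalence the base is fully converted to N2H5+; total volume = 0.04697 L, so [N2H5+] = 0.006697/0.04697 = 0.1426 M.
Ka(N2H5+) = Kw/Kb = 1.0e-14 / 1.3 x 10^-6 = 7.69e-9.
[H^+] = sqrt(Ka x [N2H5+]) = sqrt(7.69e-9 x 0.1426) = 3.31e-5 M.
pH = -log(3.31e-5) = 4.48.

4.48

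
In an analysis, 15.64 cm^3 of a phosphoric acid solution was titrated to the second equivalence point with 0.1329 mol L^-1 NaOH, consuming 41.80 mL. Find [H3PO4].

n(NaOH) = 0.1329 x 0.04180 = 0.005555 mol.
At the second equivalence point, 2 mol OH^- react per mol H3PO4, so n(H3PO4) = 0.005555 / 2 = 0.002778 mol.
[H3PO4] = 0.002778 / 0.01564 L = 0.178 M.

0.178 M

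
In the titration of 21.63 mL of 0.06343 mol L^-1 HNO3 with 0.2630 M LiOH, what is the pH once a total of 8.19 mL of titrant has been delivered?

n(acid) = 0.06343 x 0.02163 = 0.001372 mol; n(LiOH) added = 0.2630 x 0.008190 = 0.002154 mol.
Base is in excess by 0.002154 - 0.001372 = 0.0007820 mol in a total volume of 0.02982 L.
[OH^-] = 0.0007820/0.02982 = 0.02622 M, so pOH = 1.58 and pH = 14.00 - 1.58 = 12.42.

12.42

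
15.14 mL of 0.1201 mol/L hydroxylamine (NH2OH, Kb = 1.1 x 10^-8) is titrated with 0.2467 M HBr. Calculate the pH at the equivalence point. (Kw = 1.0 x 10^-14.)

n(NH2OH) = 0.1201 x 0.01514 = 0.001818 mol; V(HBr) at equivalence = 0.001818/0.2467 = 0.007371 L.
At equivalence the base is fully converted to NH3OH+; total volume = 0.02251 L, so [NH3OH+] = 0.001818/0.02251 = 0.08078 M.
Ka(NH3OH+) = Kw/Kb = 1.0e-14 / 1.1 x 10^-8 = 9.09e-7.
[H^+] = sqrt(Ka x [NH3OH+]) = sqrt(9.09e-7 x 0.08078) = 0.000271 M.
pH = -log(0.000271) = 3.57.

3.57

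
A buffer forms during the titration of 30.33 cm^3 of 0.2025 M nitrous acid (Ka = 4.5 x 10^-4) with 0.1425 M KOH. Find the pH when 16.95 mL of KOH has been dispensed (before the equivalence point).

Initial n(HNO2) = 0.2025 x 0.03033 = 0.006142 mol.
n(KOH) added = 0.1425 x 0.01695 = 0.002415 mol, converting that many moles of HNO2 to NO2-.
Remaining n(HNO2) = 0.003726 mol; n(NO2-) = 0.002415 mol.
By Henderson-Hasselbalch, pH = pKa + log([A^-]/[HA]) = 3.35 + log(0.002415/0.003726) = 3.35 + (-0.19) = 3.16.

3.16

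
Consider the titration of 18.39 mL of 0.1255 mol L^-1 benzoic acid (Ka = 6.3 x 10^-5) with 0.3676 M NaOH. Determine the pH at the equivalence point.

8.59

n(C6H5COOH) = 0.1255 x 0.01839 = 0.002308 mol; V(NaOH) at equivalence = 0.002308/0.3676 = 0.006278 L.
At equivalence all the acid is converted to C6H5COO-; total volume = 0.01839 + 0.006278 = 0.02467 L, so [C6H5COO-] = 0.002308/0.02467 = 0.09356 M.
Kb = Kw/Ka = 1.0e-14 / 6.3 x 10^-5 = 1.59e-10.
[OH^-] = sqrt(Kb x [C6H5COO-]) = sqrt(1.59e-10 x 0.09356) = 3.85e-6 M.
pOH = 5.41, so pH = 14.00 - 5.41 = 8.59.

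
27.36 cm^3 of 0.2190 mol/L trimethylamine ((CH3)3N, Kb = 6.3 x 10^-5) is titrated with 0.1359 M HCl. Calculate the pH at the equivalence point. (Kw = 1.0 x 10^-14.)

n((CH3)3N) = 0.2190 x 0.02736 = 0.005992 mol; V(HCl) at equivalence = 0.005992/0.1359 = 0.04409 L.
At equivalence the base is fully converted to (CH3)3NH+; total volume = 0.07145 L, so [(CH3)3NH+] = 0.005992/0.07145 = 0.08386 M.
Ka((CH3)3NH+) = Kw/Kb = 1.0e-14 / 6.3 x 10^-5 = 1.59e-10.
[H^+] = sqrt(Ka x [(CH3)3NH+]) = sqrt(1.59e-10 x 0.08386) = 3.65e-6 M.
pH = -log(3.65e-6) = 5.44.

5.44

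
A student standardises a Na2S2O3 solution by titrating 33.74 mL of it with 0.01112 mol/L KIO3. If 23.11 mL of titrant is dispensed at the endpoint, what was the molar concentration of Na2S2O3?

0.0457 M

n(KIO3) = 0.01112 x 0.02311 = 0.0002570 mol.
From the balanced equation, 1 mol KIO3 reacts with 6 mol Na2S2O3, so n(Na2S2O3) = 0.0002570 x 6/1 = 0.001542 mol.
[Na2S2O3] = 0.001542 / 0.03374 L = 0.0457 M.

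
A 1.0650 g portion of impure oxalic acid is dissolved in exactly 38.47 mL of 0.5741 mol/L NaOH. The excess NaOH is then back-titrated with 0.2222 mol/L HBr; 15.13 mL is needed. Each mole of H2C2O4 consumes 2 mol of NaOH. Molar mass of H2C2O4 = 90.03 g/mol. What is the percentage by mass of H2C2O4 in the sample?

79.1%

Total n(NaOH) added = 0.5741 x 0.03847 = 0.02209 mol.
n(HBr) used = 0.2222 x 0.01513 = 0.003362 mol, which equals the excess n(NaOH).
So n(NaOH) consumed by the sample = 0.02209 - 0.003362 = 0.01872 mol.
n(H2C2O4) = 0.01872 / 2 = 0.009362 mol.
mass H2C2O4 = 0.009362 x 90.03 = 0.8428 g, so %H2C2O4 = 0.8428/1.0650 x 100 = 79.1%.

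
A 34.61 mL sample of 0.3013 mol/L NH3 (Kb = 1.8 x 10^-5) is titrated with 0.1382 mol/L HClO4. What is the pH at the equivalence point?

5.14

n(NH3) = 0.3013 x 0.03461 = 0.01043 mol; V(HClO4) at equivalence = 0.01043/0.1382 = 0.07546 L.
At equivalence the base is fully converted to NH4+; total volume = 0.1101 L, so [NH4+] = 0.01043/0.1101 = 0.09474 M.
Ka(NH4+) = Kw/Kb = 1.0e-14 / 1.8 x 10^-5 = 5.56e-10.
[H^+] = sqrt(Ka x [NH4+]) = sqrt(5.56e-10 x 0.09474) = 7.26e-6 M.
pH = -log(7.26e-6) = 5.14.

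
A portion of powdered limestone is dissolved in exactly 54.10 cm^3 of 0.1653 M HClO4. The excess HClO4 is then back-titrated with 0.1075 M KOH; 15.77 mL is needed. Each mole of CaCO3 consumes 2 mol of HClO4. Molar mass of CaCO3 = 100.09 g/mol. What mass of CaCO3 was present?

Total n(HClO4) added = 0.1653 x 0.05410 = 0.008943 mol.
n(KOH) used = 0.1075 x 0.01577 = 0.001695 mol, which equals the excess n(HClO4).
So n(HClO4) consumed by the sample = 0.008943 - 0.001695 = 0.007247 mol.
n(CaCO3) = 0.007247 / 2 = 0.003624 mol.
mass = 0.003624 mol x 100.09 g/mol = 0.363 g.

0.363 g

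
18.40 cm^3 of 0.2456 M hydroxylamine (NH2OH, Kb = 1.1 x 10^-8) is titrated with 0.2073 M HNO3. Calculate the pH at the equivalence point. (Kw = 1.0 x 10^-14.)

n(NH2OH) = 0.2456 x 0.01840 = 0.004519 mol; V(HNO3) at equivalence = 0.004519/0.2073 = 0.02180 L.
At equivalence the base is fully converted to NH3OH+; total volume = 0.04020 L, so [NH3OH+] = 0.004519/0.04020 = 0.1124 M.
Ka(NH3OH+) = Kw/Kb = 1.0e-14 / 1.1 x 10^-8 = 9.09e-7.
[H^+] = sqrt(Ka x [NH3OH+]) = sqrt(9.09e-7 x 0.1124) = 0.000320 M.
pH = -log(0.000320) = 3.50.

3.50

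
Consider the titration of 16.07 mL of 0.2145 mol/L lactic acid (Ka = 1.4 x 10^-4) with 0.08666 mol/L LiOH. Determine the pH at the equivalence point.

8.32

n(HC3H5O3) = 0.2145 x 0.01607 = 0.003447 mol; V(LiOH) at equivalence = 0.003447/0.08666 = 0.03978 L.
At equivalence all the acid is converted to C3H5O3-; total volume = 0.01607 + 0.03978 = 0.05585 L, so [C3H5O3-] = 0.003447/0.05585 = 0.06172 M.
Kb = Kw/Ka = 1.0e-14 / 1.4 x 10^-4 = 7.14e-11.
[OH^-] = sqrt(Kb x [C3H5O3-]) = sqrt(7.14e-11 x 0.06172) = 2.10e-6 M.
pOH = 5.68, so pH = 14.00 - 5.68 = 8.32.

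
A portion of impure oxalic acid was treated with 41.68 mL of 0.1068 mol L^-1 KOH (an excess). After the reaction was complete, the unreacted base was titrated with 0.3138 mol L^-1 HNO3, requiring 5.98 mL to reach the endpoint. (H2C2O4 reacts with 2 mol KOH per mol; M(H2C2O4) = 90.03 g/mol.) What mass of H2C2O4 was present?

0.116 g

Total n(KOH) added = 0.1068 x 0.04168 = 0.004451 mol.
n(HNO3) used = 0.3138 x 0.005980 = 0.001877 mol, which equals the excess n(KOH).
So n(KOH) consumed by the sample = 0.004451 - 0.001877 = 0.002575 mol.
n(H2C2O4) = 0.002575 / 2 = 0.001287 mol.
mass = 0.001287 mol x 90.03 g/mol = 0.116 g.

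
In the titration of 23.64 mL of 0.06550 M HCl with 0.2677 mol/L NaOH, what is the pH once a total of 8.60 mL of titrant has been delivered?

12.37

n(acid) = 0.06550 x 0.02364 = 0.001548 mol; n(NaOH) added = 0.2677 x 0.008600 = 0.002302 mol.
Base is in excess by 0.002302 - 0.001548 = 0.0007538 mol in a total volume of 0.03224 L.
[OH^-] = 0.0007538/0.03224 = 0.02338 M, so pOH = 1.63 and pH = 14.00 - 1.63 = 12.37.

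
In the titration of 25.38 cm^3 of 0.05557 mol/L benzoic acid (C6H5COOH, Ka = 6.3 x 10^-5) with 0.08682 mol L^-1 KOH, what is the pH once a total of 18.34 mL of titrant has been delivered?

n(acid) = 0.05557 x 0.02538 = 0.001410 mol; n(KOH) added = 0.08682 x 0.01834 = 0.001592 mol.
Base is in excess by 0.001592 - 0.001410 = 0.0001819 mol in a total volume of 0.04372 L.
[OH^-] = 0.0001819/0.04372 = 0.004161 M, so pOH = 2.38 and pH = 14.00 - 2.38 = 11.62.

11.62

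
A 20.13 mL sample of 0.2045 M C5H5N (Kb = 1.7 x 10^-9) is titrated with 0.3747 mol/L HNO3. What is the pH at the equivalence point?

3.05

n(C5H5N) = 0.2045 x 0.02013 = 0.004117 mol; V(HNO3) at equivalence = 0.004117/0.3747 = 0.01099 L.
At equivalence the base is fully converted to C5H5NH+; total volume = 0.03112 L, so [C5H5NH+] = 0.004117/0.03112 = 0.1323 M.
Ka(C5H5NH+) = Kw/Kb = 1.0e-14 / 1.7 x 10^-9 = 5.88e-6.
[H^+] = sqrt(Ka x [C5H5NH+]) = sqrt(5.88e-6 x 0.1323) = 0.000882 M.
pH = -log(0.000882) = 3.05.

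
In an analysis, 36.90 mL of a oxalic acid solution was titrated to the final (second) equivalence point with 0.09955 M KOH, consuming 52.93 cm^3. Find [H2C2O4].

0.0714 M

n(KOH) = 0.09955 x 0.05293 = 0.005269 mol.
At the final (second) equivalence point, 2 mol OH^- react per mol H2C2O4, so n(H2C2O4) = 0.005269 / 2 = 0.002635 mol.
[H2C2O4] = 0.002635 / 0.03690 L = 0.0714 M.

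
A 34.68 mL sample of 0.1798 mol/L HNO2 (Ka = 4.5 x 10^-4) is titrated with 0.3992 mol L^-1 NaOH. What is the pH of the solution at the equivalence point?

n(HNO2) = 0.1798 x 0.03468 = 0.006235 mol; V(NaOH) at equivalence = 0.006235/0.3992 = 0.01562 L.
At equivalence all the acid is converted to NO2-; total volume = 0.03468 + 0.01562 = 0.05030 L, so [NO2-] = 0.006235/0.05030 = 0.1240 M.
Kb = Kw/Ka = 1.0e-14 / 4.5 x 10^-4 = 2.22e-11.
[OH^-] = sqrt(Kb x [NO2-]) = sqrt(2.22e-11 x 0.1240) = 1.66e-6 M.
pOH = 5.78, so pH = 14.00 - 5.78 = 8.22.

8.22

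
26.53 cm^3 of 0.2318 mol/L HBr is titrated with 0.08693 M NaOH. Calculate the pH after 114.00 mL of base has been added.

12.43

n(acid) = 0.2318 x 0.02653 = 0.006150 mol; n(NaOH) added = 0.08693 x 0.1140 = 0.009910 mol.
Base is in excess by 0.009910 - 0.006150 = 0.003760 mol in a total volume of 0.1405 L.
[OH^-] = 0.003760/0.1405 = 0.02676 M, so pOH = 1.57 and pH = 14.00 - 1.57 = 12.43.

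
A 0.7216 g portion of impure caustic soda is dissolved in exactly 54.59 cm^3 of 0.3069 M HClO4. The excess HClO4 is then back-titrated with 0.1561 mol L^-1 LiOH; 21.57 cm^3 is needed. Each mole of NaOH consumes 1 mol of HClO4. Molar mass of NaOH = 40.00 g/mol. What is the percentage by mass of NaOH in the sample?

74.2%

Total n(HClO4) added = 0.3069 x 0.05459 = 0.01675 mol.
n(LiOH) used = 0.1561 x 0.02157 = 0.003367 mol, which equals the excess n(HClO4).
So n(HClO4) consumed by the sample = 0.01675 - 0.003367 = 0.01339 mol.
n(NaOH) = 0.01339 / 1 = 0.01339 mol.
mass NaOH = 0.01339 x 40.00 = 0.5355 g, so %NaOH = 0.5355/0.7216 x 100 = 74.2%.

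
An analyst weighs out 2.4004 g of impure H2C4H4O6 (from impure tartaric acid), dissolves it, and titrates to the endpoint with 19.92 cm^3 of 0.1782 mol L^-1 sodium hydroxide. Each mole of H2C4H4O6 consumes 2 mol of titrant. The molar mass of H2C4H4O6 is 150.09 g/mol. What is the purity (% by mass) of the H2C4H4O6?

n(NaOH) = 0.1782 x 0.01992 = 0.003550 mol.
n(H2C4H4O6) = 0.003550 / 2 = 0.001775 mol.
mass of H2C4H4O6 = 0.001775 x 150.09 = 0.2664 g.
% purity = 0.2664 / 2.4004 x 100 = 11.1%.

11.1%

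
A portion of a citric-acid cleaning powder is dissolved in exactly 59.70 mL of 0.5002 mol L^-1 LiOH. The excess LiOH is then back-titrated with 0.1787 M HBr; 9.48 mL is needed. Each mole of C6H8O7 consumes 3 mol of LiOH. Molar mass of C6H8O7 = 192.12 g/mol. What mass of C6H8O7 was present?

Total n(LiOH) added = 0.5002 x 0.05970 = 0.02986 mol.
n(HBr) used = 0.1787 x 0.009480 = 0.001694 mol, which equals the excess n(LiOH).
So n(LiOH) consumed by the sample = 0.02986 - 0.001694 = 0.02817 mol.
n(C6H8O7) = 0.02817 / 3 = 0.009389 mol.
mass = 0.009389 mol x 192.12 g/mol = 1.80 g.

1.80 g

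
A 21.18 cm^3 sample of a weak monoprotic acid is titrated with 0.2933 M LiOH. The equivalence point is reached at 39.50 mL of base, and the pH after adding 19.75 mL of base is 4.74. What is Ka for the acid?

1.8 x 10^-5

19.75 mL is half of the equivalence volume, so this is the half-equivalence point where [HA] = [A^-].
At half-equivalence pH = pKa, so pKa = 4.74.
Ka = 10^(-4.74) = 1.8 x 10^-5.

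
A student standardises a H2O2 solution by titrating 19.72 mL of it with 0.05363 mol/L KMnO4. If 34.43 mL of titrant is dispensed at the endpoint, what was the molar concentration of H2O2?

0.234 M

n(KMnO4) = 0.05363 x 0.03443 = 0.001846 mol.
From the balanced equation, 2 mol KMnO4 reacts with 5 mol H2O2, so n(H2O2) = 0.001846 x 5/2 = 0.004616 mol.
[H2O2] = 0.004616 / 0.01972 L = 0.234 M.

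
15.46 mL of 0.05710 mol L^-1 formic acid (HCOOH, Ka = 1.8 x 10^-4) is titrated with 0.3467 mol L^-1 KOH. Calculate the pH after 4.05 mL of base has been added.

12.43

n(acid) = 0.05710 x 0.01546 = 0.0008828 mol; n(KOH) added = 0.3467 x 0.004050 = 0.001404 mol.
Base is in excess by 0.001404 - 0.0008828 = 0.0005214 mol in a total volume of 0.01951 L.
[OH^-] = 0.0005214/0.01951 = 0.02672 M, so pOH = 1.57 and pH = 14.00 - 1.57 = 12.43.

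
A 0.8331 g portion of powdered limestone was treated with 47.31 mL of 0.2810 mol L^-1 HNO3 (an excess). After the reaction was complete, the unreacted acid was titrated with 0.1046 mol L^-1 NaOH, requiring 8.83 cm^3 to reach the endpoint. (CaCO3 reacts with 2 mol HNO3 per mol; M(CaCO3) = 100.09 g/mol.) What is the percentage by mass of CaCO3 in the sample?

Total n(HNO3) added = 0.2810 x 0.04731 = 0.01329 mol.
n(NaOH) used = 0.1046 x 0.008830 = 0.0009236 mol, which equals the excess n(HNO3).
So n(HNO3) consumed by the sample = 0.01329 - 0.0009236 = 0.01237 mol.
n(CaCO3) = 0.01237 / 2 = 0.006185 mol.
mass CaCO3 = 0.006185 x 100.09 = 0.6191 g, so %CaCO3 = 0.6191/0.8331 x 100 = 74.3%.

74.3%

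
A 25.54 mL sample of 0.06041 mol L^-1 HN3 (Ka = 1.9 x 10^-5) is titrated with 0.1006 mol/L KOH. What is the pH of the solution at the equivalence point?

8.65

n(HN3) = 0.06041 x 0.02554 = 0.001543 mol; V(KOH) at equivalence = 0.001543/0.1006 = 0.01534 L.
At equivalence all the acid is converted to N3-; total volume = 0.02554 + 0.01534 = 0.04088 L, so [N3-] = 0.001543/0.04088 = 0.03774 M.
Kb = Kw/Ka = 1.0e-14 / 1.9 x 10^-5 = 5.26e-10.
[OH^-] = sqrt(Kb x [N3-]) = sqrt(5.26e-10 x 0.03774) = 4.46e-6 M.
pOH = 5.35, so pH = 14.00 - 5.35 = 8.65.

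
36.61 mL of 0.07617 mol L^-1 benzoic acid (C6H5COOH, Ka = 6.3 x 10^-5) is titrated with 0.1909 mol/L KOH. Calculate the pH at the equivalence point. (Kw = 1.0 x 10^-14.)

8.47

n(C6H5COOH) = 0.07617 x 0.03661 = 0.002789 mol; V(KOH) at equivalence = 0.002789/0.1909 = 0.01461 L.
At equivalence all the acid is converted to C6H5COO-; total volume = 0.03661 + 0.01461 = 0.05122 L, so [C6H5COO-] = 0.002789/0.05122 = 0.05445 M.
Kb = Kw/Ka = 1.0e-14 / 6.3 x 10^-5 = 1.59e-10.
[OH^-] = sqrt(Kb x [C6H5COO-]) = sqrt(1.59e-10 x 0.05445) = 2.94e-6 M.
pOH = 5.53, so pH = 14.00 - 5.53 = 8.47.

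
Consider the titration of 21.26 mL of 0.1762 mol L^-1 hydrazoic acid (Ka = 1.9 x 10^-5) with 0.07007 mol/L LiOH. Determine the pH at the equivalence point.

n(HN3) = 0.1762 x 0.02126 = 0.003746 mol; V(LiOH) at equivalence = 0.003746/0.07007 = 0.05346 L.
At equivalence all the acid is converted to N3-; total volume = 0.02126 + 0.05346 = 0.07472 L, so [N3-] = 0.003746/0.07472 = 0.05013 M.
Kb = Kw/Ka = 1.0e-14 / 1.9 x 10^-5 = 5.26e-10.
[OH^-] = sqrt(Kb x [N3-]) = sqrt(5.26e-10 x 0.05013) = 5.14e-6 M.
pOH = 5.29, so pH = 14.00 - 5.29 = 8.71.

8.71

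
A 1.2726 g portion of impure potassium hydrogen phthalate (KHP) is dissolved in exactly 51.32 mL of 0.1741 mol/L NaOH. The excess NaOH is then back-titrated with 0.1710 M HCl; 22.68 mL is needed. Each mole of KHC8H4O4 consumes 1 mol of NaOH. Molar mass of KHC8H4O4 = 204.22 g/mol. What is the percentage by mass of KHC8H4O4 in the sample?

Total n(NaOH) added = 0.1741 x 0.05132 = 0.008935 mol.
n(HCl) used = 0.1710 x 0.02268 = 0.003878 mol, which equals the excess n(NaOH).
So n(NaOH) consumed by the sample = 0.008935 - 0.003878 = 0.005057 mol.
n(KHC8H4O4) = 0.005057 / 1 = 0.005057 mol.
mass KHC8H4O4 = 0.005057 x 204.22 = 1.033 g, so %KHC8H4O4 = 1.033/1.2726 x 100 = 81.1%.

81.1%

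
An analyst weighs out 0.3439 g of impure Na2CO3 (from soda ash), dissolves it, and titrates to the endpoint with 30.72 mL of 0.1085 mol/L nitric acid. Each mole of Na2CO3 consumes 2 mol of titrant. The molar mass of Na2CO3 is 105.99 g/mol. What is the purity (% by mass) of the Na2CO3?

n(HNO3) = 0.1085 x 0.03072 = 0.003333 mol.
n(Na2CO3) = 0.003333 / 2 = 0.001667 mol.
mass of Na2CO3 = 0.001667 x 105.99 = 0.1766 g.
% purity = 0.1766 / 0.3439 x 100 = 51.4%.

51.4%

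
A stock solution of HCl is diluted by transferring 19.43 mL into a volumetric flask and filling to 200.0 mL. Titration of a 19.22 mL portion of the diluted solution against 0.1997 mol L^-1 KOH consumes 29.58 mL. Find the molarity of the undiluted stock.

3.16 M

n(KOH) = 0.1997 x 0.02958 = 0.005907 mol.
n(HCl) in the aliquot = 0.005907 mol.
[diluted HCl] = 0.005907 / 0.01922 = 0.3073 M.
Dilution factor = 200.0/19.43 = 10.29, so [stock] = 0.3073 x 10.29 = 3.16 M.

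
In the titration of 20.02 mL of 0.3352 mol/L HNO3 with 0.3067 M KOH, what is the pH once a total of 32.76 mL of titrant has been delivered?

12.80

n(acid) = 0.3352 x 0.02002 = 0.006711 mol; n(KOH) added = 0.3067 x 0.03276 = 0.01005 mol.
Base is in excess by 0.01005 - 0.006711 = 0.003337 mol in a total volume of 0.05278 L.
[OH^-] = 0.003337/0.05278 = 0.06322 M, so pOH = 1.20 and pH = 14.00 - 1.20 = 12.80.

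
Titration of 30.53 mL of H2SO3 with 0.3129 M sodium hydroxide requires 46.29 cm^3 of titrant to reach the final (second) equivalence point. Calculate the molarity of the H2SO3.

0.237 M

n(NaOH) = 0.3129 x 0.04629 = 0.01448 mol.
At the final (second) equivalence point, 2 mol OH^- react per mol H2SO3, so n(H2SO3) = 0.01448 / 2 = 0.007242 mol.
[H2SO3] = 0.007242 / 0.03053 L = 0.237 M.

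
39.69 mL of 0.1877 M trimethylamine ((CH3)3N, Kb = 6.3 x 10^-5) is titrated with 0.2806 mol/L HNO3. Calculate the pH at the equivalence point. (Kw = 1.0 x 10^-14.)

n((CH3)3N) = 0.1877 x 0.03969 = 0.007450 mol; V(HNO3) at equivalence = 0.007450/0.2806 = 0.02655 L.
At equivalence the base is fully converted to (CH3)3NH+; total volume = 0.06624 L, so [(CH3)3NH+] = 0.007450/0.06624 = 0.1125 M.
Ka((CH3)3NH+) = Kw/Kb = 1.0e-14 / 6.3 x 10^-5 = 1.59e-10.
[H^+] = sqrt(Ka x [(CH3)3NH+]) = sqrt(1.59e-10 x 0.1125) = 4.23e-6 M.
pH = -log(4.23e-6) = 5.37.

5.37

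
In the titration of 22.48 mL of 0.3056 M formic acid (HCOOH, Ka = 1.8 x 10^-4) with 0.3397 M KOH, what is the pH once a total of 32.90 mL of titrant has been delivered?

n(acid) = 0.3056 x 0.02248 = 0.006870 mol; n(KOH) added = 0.3397 x 0.03290 = 0.01118 mol.
Base is in excess by 0.01118 - 0.006870 = 0.004306 mol in a total volume of 0.05538 L.
[OH^-] = 0.004306/0.05538 = 0.07776 M, so pOH = 1.11 and pH = 14.00 - 1.11 = 12.89.

12.89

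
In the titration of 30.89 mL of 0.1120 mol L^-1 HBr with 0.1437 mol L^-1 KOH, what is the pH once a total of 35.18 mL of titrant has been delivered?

12.38

n(acid) = 0.1120 x 0.03089 = 0.003460 mol; n(KOH) added = 0.1437 x 0.03518 = 0.005055 mol.
Base is in excess by 0.005055 - 0.003460 = 0.001596 mol in a total volume of 0.06607 L.
[OH^-] = 0.001596/0.06607 = 0.02415 M, so pOH = 1.62 and pH = 14.00 - 1.62 = 12.38.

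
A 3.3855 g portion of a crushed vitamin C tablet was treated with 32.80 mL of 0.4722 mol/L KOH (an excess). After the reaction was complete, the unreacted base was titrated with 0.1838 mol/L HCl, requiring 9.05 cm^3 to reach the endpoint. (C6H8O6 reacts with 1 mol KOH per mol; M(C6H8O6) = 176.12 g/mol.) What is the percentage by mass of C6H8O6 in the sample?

Total n(KOH) added = 0.4722 x 0.03280 = 0.01549 mol.
n(HCl) used = 0.1838 x 0.009050 = 0.001663 mol, which equals the excess n(KOH).
So n(KOH) consumed by the sample = 0.01549 - 0.001663 = 0.01382 mol.
n(C6H8O6) = 0.01382 / 1 = 0.01382 mol.
mass C6H8O6 = 0.01382 x 176.12 = 2.435 g, so %C6H8O6 = 2.435/3.3855 x 100 = 71.9%.

71.9%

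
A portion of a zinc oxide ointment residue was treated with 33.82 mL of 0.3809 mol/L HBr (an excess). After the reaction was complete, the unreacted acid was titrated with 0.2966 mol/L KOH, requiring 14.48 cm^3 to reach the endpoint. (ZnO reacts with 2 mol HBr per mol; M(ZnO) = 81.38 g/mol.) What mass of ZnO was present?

Total n(HBr) added = 0.3809 x 0.03382 = 0.01288 mol.
n(KOH) used = 0.2966 x 0.01448 = 0.004295 mol, which equals the excess n(HBr).
So n(HBr) consumed by the sample = 0.01288 - 0.004295 = 0.008587 mol.
n(ZnO) = 0.008587 / 2 = 0.004294 mol.
mass = 0.004294 mol x 81.38 g/mol = 0.349 g.

0.349 g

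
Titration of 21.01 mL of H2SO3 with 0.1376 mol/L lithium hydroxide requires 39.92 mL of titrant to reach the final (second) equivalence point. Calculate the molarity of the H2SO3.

n(LiOH) = 0.1376 x 0.03992 = 0.005493 mol.
At the final (second) equivalence point, 2 mol OH^- react per mol H2SO3, so n(H2SO3) = 0.005493 / 2 = 0.002746 mol.
[H2SO3] = 0.002746 / 0.02101 L = 0.131 M.

0.131 M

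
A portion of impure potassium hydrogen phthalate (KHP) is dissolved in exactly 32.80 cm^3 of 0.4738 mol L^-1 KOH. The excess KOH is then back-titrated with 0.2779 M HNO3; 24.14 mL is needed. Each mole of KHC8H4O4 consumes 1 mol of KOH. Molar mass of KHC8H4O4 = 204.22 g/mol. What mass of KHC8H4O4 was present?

Total n(KOH) added = 0.4738 x 0.03280 = 0.01554 mol.
n(HNO3) used = 0.2779 x 0.02414 = 0.006709 mol, which equals the excess n(KOH).
So n(KOH) consumed by the sample = 0.01554 - 0.006709 = 0.008832 mol.
n(KHC8H4O4) = 0.008832 / 1 = 0.008832 mol.
mass = 0.008832 mol x 204.22 g/mol = 1.80 g.

1.80 g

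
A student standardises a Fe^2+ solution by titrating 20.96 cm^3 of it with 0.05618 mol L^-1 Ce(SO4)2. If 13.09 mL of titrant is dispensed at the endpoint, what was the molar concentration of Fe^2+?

0.0351 M

n(Ce(SO4)2) = 0.05618 x 0.01309 = 0.0007354 mol.
From the balanced equation, 1 mol Ce(SO4)2 reacts with 1 mol Fe^2+, so n(Fe^2+) = 0.0007354 x 1/1 = 0.0007354 mol.
[Fe^2+] = 0.0007354 / 0.02096 L = 0.0351 M.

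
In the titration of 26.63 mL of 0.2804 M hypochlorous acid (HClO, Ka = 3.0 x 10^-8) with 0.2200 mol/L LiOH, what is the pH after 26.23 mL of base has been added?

Initial n(HClO) = 0.2804 x 0.02663 = 0.007467 mol.
n(LiOH) added = 0.2200 x 0.02623 = 0.005771 mol, converting that many moles of HClO to ClO-.
Remaining n(HClO) = 0.001696 mol; n(ClO-) = 0.005771 mol.
By Henderson-Hasselbalch, pH = pKa + log([A^-]/[HA]) = 7.52 + log(0.005771/0.001696) = 7.52 + (+0.53) = 8.05.

8.05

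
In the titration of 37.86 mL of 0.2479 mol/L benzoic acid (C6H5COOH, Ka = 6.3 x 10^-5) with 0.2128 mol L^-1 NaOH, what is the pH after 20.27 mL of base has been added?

4.13

Initial n(C6H5COOH) = 0.2479 x 0.03786 = 0.009385 mol.
n(NaOH) added = 0.2128 x 0.02027 = 0.004313 mol, converting that many moles of C6H5COOH to C6H5COO-.
Remaining n(C6H5COOH) = 0.005072 mol; n(C6H5COO-) = 0.004313 mol.
By Henderson-Hasselbalch, pH = pKa + log([A^-]/[HA]) = 4.20 + log(0.004313/0.005072) = 4.20 + (-0.07) = 4.13.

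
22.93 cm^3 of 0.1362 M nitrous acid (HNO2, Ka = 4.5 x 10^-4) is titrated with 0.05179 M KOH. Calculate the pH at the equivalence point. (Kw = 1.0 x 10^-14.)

7.96

n(HNO2) = 0.1362 x 0.02293 = 0.003123 mol; V(KOH) at equivalence = 0.003123/0.05179 = 0.06030 L.
At equivalence all the acid is converted to NO2-; total volume = 0.02293 + 0.06030 = 0.08323 L, so [NO2-] = 0.003123/0.08323 = 0.03752 M.
Kb = Kw/Ka = 1.0e-14 / 4.5 x 10^-4 = 2.22e-11.
[OH^-] = sqrt(Kb x [NO2-]) = sqrt(2.22e-11 x 0.03752) = 9.13e-7 M.
pOH = 6.04, so pH = 14.00 - 6.04 = 7.96.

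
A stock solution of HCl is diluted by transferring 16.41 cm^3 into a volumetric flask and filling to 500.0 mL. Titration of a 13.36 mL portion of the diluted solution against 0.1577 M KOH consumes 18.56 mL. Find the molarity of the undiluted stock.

n(KOH) = 0.1577 x 0.01856 = 0.002927 mol.
n(HCl) in the aliquot = 0.002927 mol.
[diluted HCl] = 0.002927 / 0.01336 = 0.2191 M.
Dilution factor = 500.0/16.41 = 30.47, so [stock] = 0.2191 x 30.47 = 6.68 M.

6.68 M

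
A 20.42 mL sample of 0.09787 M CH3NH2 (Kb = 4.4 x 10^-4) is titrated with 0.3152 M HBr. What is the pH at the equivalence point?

n(CH3NH2) = 0.09787 x 0.02042 = 0.001999 mol; V(HBr) at equivalence = 0.001999/0.3152 = 0.006340 L.
At equivalence the base is fully converted to CH3NH3+; total volume = 0.02676 L, so [CH3NH3+] = 0.001999/0.02676 = 0.07468 M.
Ka(CH3NH3+) = Kw/Kb = 1.0e-14 / 4.4 x 10^-4 = 2.27e-11.
[H^+] = sqrt(Ka x [CH3NH3+]) = sqrt(2.27e-11 x 0.07468) = 1.30e-6 M.
pH = -log(1.30e-6) = 5.89.

5.89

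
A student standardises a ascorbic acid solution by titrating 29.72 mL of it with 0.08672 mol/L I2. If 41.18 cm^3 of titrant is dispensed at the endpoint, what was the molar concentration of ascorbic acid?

0.120 M

n(I2) = 0.08672 x 0.04118 = 0.003571 mol.
From the balanced equation, 1 mol I2 reacts with 1 mol ascorbic acid, so n(ascorbic acid) = 0.003571 x 1/1 = 0.003571 mol.
[ascorbic acid] = 0.003571 / 0.02972 L = 0.120 M.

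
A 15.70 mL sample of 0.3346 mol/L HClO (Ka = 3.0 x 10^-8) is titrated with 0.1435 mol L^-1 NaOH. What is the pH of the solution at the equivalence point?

n(HClO) = 0.3346 x 0.01570 = 0.005253 mol; V(NaOH) at equivalence = 0.005253/0.1435 = 0.03661 L.
At equivalence all the acid is converted to ClO-; total volume = 0.01570 + 0.03661 = 0.05231 L, so [ClO-] = 0.005253/0.05231 = 0.1004 M.
Kb = Kw/Ka = 1.0e-14 / 3.0 x 10^-8 = 3.33e-7.
[OH^-] = sqrt(Kb x [ClO-]) = sqrt(3.33e-7 x 0.1004) = 0.000183 M.
pOH = 3.74, so pH = 14.00 - 3.74 = 10.26.

10.26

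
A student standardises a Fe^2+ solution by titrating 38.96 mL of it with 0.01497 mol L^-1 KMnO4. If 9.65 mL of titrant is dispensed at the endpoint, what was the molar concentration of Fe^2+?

0.0185 M

n(KMnO4) = 0.01497 x 0.009650 = 0.0001445 mol.
From the balanced equation, 1 mol KMnO4 reacts with 5 mol Fe^2+, so n(Fe^2+) = 0.0001445 x 5/1 = 0.0007223 mol.
[Fe^2+] = 0.0007223 / 0.03896 L = 0.0185 M.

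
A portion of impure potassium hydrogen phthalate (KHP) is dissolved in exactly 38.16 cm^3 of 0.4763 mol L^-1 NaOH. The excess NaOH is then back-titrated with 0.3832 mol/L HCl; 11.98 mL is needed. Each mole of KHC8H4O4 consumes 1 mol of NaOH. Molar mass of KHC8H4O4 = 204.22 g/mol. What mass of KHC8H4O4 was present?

2.77 g

Total n(NaOH) added = 0.4763 x 0.03816 = 0.01818 mol.
n(HCl) used = 0.3832 x 0.01198 = 0.004591 mol, which equals the excess n(NaOH).
So n(NaOH) consumed by the sample = 0.01818 - 0.004591 = 0.01358 mol.
n(KHC8H4O4) = 0.01358 / 1 = 0.01358 mol.
mass = 0.01358 mol x 204.22 g/mol = 2.77 g.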